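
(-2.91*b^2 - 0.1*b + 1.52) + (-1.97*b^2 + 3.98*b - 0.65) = -4.88*b^2 + 3.88*b + 0.87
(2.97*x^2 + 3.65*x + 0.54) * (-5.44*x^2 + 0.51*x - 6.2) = -16.1568*x^4 - 18.3413*x^3 - 19.4901*x^2 - 22.3546*x - 3.348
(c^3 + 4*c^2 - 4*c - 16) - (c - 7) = c^3 + 4*c^2 - 5*c - 9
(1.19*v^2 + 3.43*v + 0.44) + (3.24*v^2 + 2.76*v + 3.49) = 4.43*v^2 + 6.19*v + 3.93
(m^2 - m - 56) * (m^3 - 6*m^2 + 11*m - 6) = m^5 - 7*m^4 - 39*m^3 + 319*m^2 - 610*m + 336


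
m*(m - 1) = m^2 - m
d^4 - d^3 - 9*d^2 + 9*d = d*(d - 3)*(d - 1)*(d + 3)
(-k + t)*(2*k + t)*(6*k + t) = -12*k^3 + 4*k^2*t + 7*k*t^2 + t^3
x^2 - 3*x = x*(x - 3)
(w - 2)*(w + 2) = w^2 - 4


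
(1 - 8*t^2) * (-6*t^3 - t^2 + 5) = 48*t^5 + 8*t^4 - 6*t^3 - 41*t^2 + 5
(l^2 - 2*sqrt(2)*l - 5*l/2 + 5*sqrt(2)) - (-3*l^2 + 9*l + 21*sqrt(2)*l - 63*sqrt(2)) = 4*l^2 - 23*sqrt(2)*l - 23*l/2 + 68*sqrt(2)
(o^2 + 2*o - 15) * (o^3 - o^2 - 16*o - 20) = o^5 + o^4 - 33*o^3 - 37*o^2 + 200*o + 300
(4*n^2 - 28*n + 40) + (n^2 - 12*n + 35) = 5*n^2 - 40*n + 75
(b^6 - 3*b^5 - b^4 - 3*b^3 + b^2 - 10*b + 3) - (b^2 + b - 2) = b^6 - 3*b^5 - b^4 - 3*b^3 - 11*b + 5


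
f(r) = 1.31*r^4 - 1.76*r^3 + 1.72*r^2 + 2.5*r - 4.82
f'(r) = 5.24*r^3 - 5.28*r^2 + 3.44*r + 2.5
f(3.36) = 123.20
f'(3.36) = 153.22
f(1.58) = 4.65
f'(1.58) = 15.42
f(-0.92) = -3.36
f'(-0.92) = -9.21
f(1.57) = 4.49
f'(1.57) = 15.16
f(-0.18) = -5.20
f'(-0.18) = 1.68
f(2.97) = 73.60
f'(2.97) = 103.42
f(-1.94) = 28.21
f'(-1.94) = -62.30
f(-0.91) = -3.45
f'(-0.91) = -8.95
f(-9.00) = 9989.95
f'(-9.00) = -4276.10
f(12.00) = 24395.74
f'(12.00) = 8338.18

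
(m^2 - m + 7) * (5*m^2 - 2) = 5*m^4 - 5*m^3 + 33*m^2 + 2*m - 14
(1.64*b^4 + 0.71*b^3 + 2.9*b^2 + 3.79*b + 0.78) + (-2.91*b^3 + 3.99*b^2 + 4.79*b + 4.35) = 1.64*b^4 - 2.2*b^3 + 6.89*b^2 + 8.58*b + 5.13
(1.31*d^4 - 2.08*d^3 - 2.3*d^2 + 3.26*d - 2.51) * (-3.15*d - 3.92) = -4.1265*d^5 + 1.4168*d^4 + 15.3986*d^3 - 1.253*d^2 - 4.8727*d + 9.8392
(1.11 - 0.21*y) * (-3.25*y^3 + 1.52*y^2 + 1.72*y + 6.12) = 0.6825*y^4 - 3.9267*y^3 + 1.326*y^2 + 0.624*y + 6.7932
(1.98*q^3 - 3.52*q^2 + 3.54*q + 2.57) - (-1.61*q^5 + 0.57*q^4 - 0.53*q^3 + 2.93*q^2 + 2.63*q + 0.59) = 1.61*q^5 - 0.57*q^4 + 2.51*q^3 - 6.45*q^2 + 0.91*q + 1.98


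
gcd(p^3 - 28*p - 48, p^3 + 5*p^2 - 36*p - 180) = p - 6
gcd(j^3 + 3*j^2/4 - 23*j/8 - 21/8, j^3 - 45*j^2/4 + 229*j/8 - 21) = j - 7/4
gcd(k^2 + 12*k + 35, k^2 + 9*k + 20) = k + 5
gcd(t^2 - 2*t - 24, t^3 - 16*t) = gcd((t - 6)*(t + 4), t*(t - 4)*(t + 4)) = t + 4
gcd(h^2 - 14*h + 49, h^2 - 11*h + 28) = h - 7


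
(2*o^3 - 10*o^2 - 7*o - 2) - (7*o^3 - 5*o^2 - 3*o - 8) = -5*o^3 - 5*o^2 - 4*o + 6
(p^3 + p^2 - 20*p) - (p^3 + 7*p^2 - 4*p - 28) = -6*p^2 - 16*p + 28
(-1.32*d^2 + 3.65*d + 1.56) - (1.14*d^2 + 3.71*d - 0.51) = -2.46*d^2 - 0.0600000000000001*d + 2.07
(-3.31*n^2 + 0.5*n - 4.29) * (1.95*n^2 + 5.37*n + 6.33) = -6.4545*n^4 - 16.7997*n^3 - 26.6328*n^2 - 19.8723*n - 27.1557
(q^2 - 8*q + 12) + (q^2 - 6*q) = 2*q^2 - 14*q + 12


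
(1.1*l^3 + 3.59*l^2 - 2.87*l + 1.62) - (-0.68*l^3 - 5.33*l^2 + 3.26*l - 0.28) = 1.78*l^3 + 8.92*l^2 - 6.13*l + 1.9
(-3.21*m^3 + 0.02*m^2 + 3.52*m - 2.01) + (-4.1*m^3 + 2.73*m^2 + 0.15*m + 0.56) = -7.31*m^3 + 2.75*m^2 + 3.67*m - 1.45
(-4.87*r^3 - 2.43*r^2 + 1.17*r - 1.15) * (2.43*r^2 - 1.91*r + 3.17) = -11.8341*r^5 + 3.3968*r^4 - 7.9535*r^3 - 12.7323*r^2 + 5.9054*r - 3.6455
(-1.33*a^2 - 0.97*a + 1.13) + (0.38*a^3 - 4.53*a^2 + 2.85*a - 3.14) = 0.38*a^3 - 5.86*a^2 + 1.88*a - 2.01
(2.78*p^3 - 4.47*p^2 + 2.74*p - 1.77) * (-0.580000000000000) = -1.6124*p^3 + 2.5926*p^2 - 1.5892*p + 1.0266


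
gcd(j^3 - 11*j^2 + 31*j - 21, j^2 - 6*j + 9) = j - 3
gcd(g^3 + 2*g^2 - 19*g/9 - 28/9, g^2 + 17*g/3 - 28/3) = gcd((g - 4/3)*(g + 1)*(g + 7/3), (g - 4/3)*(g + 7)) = g - 4/3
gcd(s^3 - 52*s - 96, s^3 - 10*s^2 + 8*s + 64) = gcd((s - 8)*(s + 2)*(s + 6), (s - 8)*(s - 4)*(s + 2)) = s^2 - 6*s - 16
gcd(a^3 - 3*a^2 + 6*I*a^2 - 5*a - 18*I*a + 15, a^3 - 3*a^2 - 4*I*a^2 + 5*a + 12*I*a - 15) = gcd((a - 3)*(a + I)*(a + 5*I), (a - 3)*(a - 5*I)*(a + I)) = a^2 + a*(-3 + I) - 3*I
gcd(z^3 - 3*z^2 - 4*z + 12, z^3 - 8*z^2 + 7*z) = 1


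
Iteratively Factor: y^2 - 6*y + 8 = (y - 4)*(y - 2)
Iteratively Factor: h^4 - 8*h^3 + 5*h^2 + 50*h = (h - 5)*(h^3 - 3*h^2 - 10*h) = (h - 5)^2*(h^2 + 2*h) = h*(h - 5)^2*(h + 2)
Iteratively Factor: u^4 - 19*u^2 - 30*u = (u + 3)*(u^3 - 3*u^2 - 10*u) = (u + 2)*(u + 3)*(u^2 - 5*u) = (u - 5)*(u + 2)*(u + 3)*(u)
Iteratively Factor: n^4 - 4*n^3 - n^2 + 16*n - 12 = (n - 1)*(n^3 - 3*n^2 - 4*n + 12) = (n - 2)*(n - 1)*(n^2 - n - 6) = (n - 3)*(n - 2)*(n - 1)*(n + 2)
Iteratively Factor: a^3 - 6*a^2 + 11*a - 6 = (a - 3)*(a^2 - 3*a + 2) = (a - 3)*(a - 2)*(a - 1)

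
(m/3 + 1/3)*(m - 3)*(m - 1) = m^3/3 - m^2 - m/3 + 1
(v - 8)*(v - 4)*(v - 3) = v^3 - 15*v^2 + 68*v - 96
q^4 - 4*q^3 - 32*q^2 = q^2*(q - 8)*(q + 4)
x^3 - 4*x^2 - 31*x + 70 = (x - 7)*(x - 2)*(x + 5)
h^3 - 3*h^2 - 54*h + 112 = (h - 8)*(h - 2)*(h + 7)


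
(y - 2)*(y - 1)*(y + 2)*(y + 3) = y^4 + 2*y^3 - 7*y^2 - 8*y + 12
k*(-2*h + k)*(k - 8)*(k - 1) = -2*h*k^3 + 18*h*k^2 - 16*h*k + k^4 - 9*k^3 + 8*k^2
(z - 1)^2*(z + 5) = z^3 + 3*z^2 - 9*z + 5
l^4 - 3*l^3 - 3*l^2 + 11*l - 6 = (l - 3)*(l - 1)^2*(l + 2)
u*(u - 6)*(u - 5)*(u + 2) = u^4 - 9*u^3 + 8*u^2 + 60*u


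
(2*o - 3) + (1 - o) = o - 2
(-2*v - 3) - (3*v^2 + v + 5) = -3*v^2 - 3*v - 8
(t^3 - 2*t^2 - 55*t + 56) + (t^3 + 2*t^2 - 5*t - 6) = 2*t^3 - 60*t + 50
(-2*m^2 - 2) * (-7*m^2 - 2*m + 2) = 14*m^4 + 4*m^3 + 10*m^2 + 4*m - 4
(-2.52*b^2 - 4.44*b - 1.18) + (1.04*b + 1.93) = -2.52*b^2 - 3.4*b + 0.75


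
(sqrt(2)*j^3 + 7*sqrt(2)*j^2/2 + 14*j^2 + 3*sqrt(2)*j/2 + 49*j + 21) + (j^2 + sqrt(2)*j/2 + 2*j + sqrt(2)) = sqrt(2)*j^3 + 7*sqrt(2)*j^2/2 + 15*j^2 + 2*sqrt(2)*j + 51*j + sqrt(2) + 21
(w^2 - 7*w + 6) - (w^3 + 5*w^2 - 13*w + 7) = -w^3 - 4*w^2 + 6*w - 1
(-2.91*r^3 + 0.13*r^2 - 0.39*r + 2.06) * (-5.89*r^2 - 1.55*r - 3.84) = 17.1399*r^5 + 3.7448*r^4 + 13.27*r^3 - 12.0281*r^2 - 1.6954*r - 7.9104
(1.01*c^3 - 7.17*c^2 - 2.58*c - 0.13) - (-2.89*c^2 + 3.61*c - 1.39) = 1.01*c^3 - 4.28*c^2 - 6.19*c + 1.26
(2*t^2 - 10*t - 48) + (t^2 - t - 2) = 3*t^2 - 11*t - 50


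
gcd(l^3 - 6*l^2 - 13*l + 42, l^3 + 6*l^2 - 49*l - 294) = l - 7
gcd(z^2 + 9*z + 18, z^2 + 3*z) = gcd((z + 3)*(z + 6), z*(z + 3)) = z + 3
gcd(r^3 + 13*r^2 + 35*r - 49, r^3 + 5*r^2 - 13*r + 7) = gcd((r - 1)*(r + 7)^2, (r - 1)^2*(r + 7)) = r^2 + 6*r - 7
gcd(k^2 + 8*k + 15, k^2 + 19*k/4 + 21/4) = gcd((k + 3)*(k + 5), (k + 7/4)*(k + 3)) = k + 3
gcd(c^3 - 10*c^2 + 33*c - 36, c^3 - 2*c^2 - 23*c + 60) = c^2 - 7*c + 12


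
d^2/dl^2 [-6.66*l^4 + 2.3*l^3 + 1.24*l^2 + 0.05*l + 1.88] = -79.92*l^2 + 13.8*l + 2.48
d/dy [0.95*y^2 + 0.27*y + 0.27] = 1.9*y + 0.27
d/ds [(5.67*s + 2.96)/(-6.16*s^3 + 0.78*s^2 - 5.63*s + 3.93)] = (69.8544*s^3 + 50.2782*s^2 - 4.6176*s + 38.9479)/(37.9456*s^6 - 9.6096*s^5 + 69.97*s^4 - 57.2004*s^3 + 37.8277*s^2 - 44.2518*s + 15.4449)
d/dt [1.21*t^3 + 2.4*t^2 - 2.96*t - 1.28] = 3.63*t^2 + 4.8*t - 2.96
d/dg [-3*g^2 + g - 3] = 1 - 6*g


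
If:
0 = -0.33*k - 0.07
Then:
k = -0.21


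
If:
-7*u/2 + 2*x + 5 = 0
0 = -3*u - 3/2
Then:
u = -1/2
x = -27/8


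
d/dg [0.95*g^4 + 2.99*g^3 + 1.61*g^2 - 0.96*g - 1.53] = 3.8*g^3 + 8.97*g^2 + 3.22*g - 0.96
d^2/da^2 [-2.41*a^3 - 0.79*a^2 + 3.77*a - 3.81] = -14.46*a - 1.58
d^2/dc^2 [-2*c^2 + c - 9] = -4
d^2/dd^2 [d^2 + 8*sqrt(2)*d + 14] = 2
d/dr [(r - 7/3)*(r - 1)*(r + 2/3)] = 3*r^2 - 16*r/3 + 1/9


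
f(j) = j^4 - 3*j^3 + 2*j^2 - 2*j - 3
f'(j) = 4*j^3 - 9*j^2 + 4*j - 2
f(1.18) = -5.57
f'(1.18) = -3.24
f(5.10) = 317.39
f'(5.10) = 314.91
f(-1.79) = 34.46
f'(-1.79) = -60.94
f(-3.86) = 429.05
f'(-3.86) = -381.59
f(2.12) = -6.64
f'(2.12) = 4.14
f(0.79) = -4.42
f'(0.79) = -2.48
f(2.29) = -5.62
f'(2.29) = 8.00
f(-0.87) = 2.80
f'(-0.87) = -14.93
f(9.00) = 4515.00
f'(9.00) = 2221.00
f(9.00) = 4515.00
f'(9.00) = 2221.00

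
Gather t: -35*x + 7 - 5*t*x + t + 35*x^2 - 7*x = t*(1 - 5*x) + 35*x^2 - 42*x + 7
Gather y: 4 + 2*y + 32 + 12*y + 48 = 14*y + 84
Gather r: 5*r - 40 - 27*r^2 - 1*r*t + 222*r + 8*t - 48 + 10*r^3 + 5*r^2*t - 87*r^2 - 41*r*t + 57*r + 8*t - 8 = 10*r^3 + r^2*(5*t - 114) + r*(284 - 42*t) + 16*t - 96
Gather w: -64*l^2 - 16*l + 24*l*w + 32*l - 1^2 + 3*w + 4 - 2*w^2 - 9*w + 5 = -64*l^2 + 16*l - 2*w^2 + w*(24*l - 6) + 8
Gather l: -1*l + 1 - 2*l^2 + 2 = -2*l^2 - l + 3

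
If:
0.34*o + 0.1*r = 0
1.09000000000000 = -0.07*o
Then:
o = -15.57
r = 52.94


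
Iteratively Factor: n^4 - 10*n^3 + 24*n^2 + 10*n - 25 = (n - 5)*(n^3 - 5*n^2 - n + 5) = (n - 5)*(n + 1)*(n^2 - 6*n + 5) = (n - 5)^2*(n + 1)*(n - 1)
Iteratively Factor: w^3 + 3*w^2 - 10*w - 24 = (w - 3)*(w^2 + 6*w + 8) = (w - 3)*(w + 4)*(w + 2)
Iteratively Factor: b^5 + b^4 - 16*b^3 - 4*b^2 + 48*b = (b)*(b^4 + b^3 - 16*b^2 - 4*b + 48) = b*(b - 2)*(b^3 + 3*b^2 - 10*b - 24) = b*(b - 3)*(b - 2)*(b^2 + 6*b + 8) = b*(b - 3)*(b - 2)*(b + 4)*(b + 2)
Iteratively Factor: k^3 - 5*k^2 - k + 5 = (k - 1)*(k^2 - 4*k - 5) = (k - 1)*(k + 1)*(k - 5)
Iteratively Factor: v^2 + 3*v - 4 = (v - 1)*(v + 4)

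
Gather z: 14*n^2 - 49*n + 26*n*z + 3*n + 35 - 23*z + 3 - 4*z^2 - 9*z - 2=14*n^2 - 46*n - 4*z^2 + z*(26*n - 32) + 36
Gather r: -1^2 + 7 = 6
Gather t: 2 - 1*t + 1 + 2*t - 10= t - 7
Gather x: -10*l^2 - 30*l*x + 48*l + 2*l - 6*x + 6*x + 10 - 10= -10*l^2 - 30*l*x + 50*l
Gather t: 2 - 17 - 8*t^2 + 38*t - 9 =-8*t^2 + 38*t - 24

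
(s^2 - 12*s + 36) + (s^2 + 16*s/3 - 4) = 2*s^2 - 20*s/3 + 32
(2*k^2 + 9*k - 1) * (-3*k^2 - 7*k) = -6*k^4 - 41*k^3 - 60*k^2 + 7*k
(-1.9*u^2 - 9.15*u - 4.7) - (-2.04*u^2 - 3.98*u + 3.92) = 0.14*u^2 - 5.17*u - 8.62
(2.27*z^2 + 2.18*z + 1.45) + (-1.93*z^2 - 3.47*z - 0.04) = 0.34*z^2 - 1.29*z + 1.41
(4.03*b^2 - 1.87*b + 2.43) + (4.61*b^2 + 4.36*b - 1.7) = 8.64*b^2 + 2.49*b + 0.73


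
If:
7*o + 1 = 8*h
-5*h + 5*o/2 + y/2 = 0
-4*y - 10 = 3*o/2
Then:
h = -59/88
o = -10/11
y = -95/44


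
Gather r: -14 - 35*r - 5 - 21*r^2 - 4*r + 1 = -21*r^2 - 39*r - 18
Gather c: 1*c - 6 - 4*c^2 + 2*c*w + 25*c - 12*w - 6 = -4*c^2 + c*(2*w + 26) - 12*w - 12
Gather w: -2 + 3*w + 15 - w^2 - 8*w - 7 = -w^2 - 5*w + 6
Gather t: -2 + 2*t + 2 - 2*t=0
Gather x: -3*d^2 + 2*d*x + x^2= -3*d^2 + 2*d*x + x^2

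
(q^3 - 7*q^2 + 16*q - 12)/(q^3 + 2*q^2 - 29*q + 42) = (q - 2)/(q + 7)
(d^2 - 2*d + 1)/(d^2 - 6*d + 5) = (d - 1)/(d - 5)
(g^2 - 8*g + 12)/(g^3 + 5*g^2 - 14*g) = (g - 6)/(g*(g + 7))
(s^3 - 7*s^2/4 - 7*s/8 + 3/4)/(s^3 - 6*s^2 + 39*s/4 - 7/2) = (4*s + 3)/(2*(2*s - 7))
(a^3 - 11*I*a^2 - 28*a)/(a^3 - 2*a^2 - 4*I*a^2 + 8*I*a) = (a - 7*I)/(a - 2)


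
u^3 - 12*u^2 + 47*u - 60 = (u - 5)*(u - 4)*(u - 3)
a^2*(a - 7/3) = a^3 - 7*a^2/3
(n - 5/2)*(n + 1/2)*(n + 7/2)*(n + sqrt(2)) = n^4 + sqrt(2)*n^3 + 3*n^3/2 - 33*n^2/4 + 3*sqrt(2)*n^2/2 - 33*sqrt(2)*n/4 - 35*n/8 - 35*sqrt(2)/8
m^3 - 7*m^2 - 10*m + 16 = (m - 8)*(m - 1)*(m + 2)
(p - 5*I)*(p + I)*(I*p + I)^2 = -p^4 - 2*p^3 + 4*I*p^3 - 6*p^2 + 8*I*p^2 - 10*p + 4*I*p - 5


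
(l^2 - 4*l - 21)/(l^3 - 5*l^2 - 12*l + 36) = (l - 7)/(l^2 - 8*l + 12)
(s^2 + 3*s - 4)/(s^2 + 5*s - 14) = (s^2 + 3*s - 4)/(s^2 + 5*s - 14)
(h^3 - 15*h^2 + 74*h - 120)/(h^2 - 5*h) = h - 10 + 24/h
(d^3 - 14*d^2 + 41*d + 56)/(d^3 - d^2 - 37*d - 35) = (d - 8)/(d + 5)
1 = 1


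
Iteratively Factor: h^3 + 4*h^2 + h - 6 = (h + 3)*(h^2 + h - 2) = (h + 2)*(h + 3)*(h - 1)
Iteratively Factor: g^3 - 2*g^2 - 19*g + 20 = (g - 1)*(g^2 - g - 20) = (g - 5)*(g - 1)*(g + 4)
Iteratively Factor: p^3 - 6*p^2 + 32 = (p - 4)*(p^2 - 2*p - 8) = (p - 4)^2*(p + 2)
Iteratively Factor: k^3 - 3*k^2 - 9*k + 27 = (k - 3)*(k^2 - 9) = (k - 3)*(k + 3)*(k - 3)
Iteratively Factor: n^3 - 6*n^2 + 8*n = (n)*(n^2 - 6*n + 8) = n*(n - 4)*(n - 2)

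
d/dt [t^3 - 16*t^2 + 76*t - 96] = 3*t^2 - 32*t + 76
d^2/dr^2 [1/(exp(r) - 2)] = (exp(r) + 2)*exp(r)/(exp(r) - 2)^3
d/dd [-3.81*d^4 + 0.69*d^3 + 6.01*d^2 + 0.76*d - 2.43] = -15.24*d^3 + 2.07*d^2 + 12.02*d + 0.76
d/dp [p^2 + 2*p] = 2*p + 2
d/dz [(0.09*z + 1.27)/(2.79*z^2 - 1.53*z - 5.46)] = (-0.2511*z^2 - 7.0866*z + 1.4517)/(7.7841*z^4 - 8.5374*z^3 - 28.1259*z^2 + 16.7076*z + 29.8116)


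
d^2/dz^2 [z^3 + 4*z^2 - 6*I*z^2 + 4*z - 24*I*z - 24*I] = 6*z + 8 - 12*I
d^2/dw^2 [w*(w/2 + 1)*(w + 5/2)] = 3*w + 9/2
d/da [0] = 0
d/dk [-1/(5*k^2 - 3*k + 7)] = (10*k - 3)/(5*k^2 - 3*k + 7)^2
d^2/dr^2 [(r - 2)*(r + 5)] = 2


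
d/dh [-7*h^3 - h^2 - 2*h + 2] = -21*h^2 - 2*h - 2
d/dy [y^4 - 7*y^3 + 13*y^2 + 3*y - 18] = 4*y^3 - 21*y^2 + 26*y + 3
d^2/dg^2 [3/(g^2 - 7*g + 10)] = 6*(-g^2 + 7*g + (2*g - 7)^2 - 10)/(g^2 - 7*g + 10)^3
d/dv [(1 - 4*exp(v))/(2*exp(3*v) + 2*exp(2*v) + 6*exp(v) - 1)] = 2*(8*exp(3*v) + exp(2*v) - 2*exp(v) - 1)*exp(v)/(4*exp(6*v) + 8*exp(5*v) + 28*exp(4*v) + 20*exp(3*v) + 32*exp(2*v) - 12*exp(v) + 1)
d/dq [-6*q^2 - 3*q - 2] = -12*q - 3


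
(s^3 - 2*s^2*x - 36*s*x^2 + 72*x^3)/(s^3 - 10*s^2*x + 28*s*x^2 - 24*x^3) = (-s - 6*x)/(-s + 2*x)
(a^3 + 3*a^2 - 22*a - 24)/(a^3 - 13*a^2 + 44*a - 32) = (a^2 + 7*a + 6)/(a^2 - 9*a + 8)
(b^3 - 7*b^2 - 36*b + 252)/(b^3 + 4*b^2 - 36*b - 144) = (b - 7)/(b + 4)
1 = 1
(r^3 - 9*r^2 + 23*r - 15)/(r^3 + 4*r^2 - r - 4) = (r^2 - 8*r + 15)/(r^2 + 5*r + 4)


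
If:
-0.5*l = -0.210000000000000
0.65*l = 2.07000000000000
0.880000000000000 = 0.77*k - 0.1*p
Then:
No Solution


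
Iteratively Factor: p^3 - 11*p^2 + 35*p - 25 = (p - 5)*(p^2 - 6*p + 5) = (p - 5)*(p - 1)*(p - 5)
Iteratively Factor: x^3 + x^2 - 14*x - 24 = (x + 2)*(x^2 - x - 12) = (x - 4)*(x + 2)*(x + 3)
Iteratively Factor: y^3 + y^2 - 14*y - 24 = (y - 4)*(y^2 + 5*y + 6) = (y - 4)*(y + 2)*(y + 3)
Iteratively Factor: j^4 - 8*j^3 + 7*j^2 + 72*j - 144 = (j - 3)*(j^3 - 5*j^2 - 8*j + 48) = (j - 3)*(j + 3)*(j^2 - 8*j + 16) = (j - 4)*(j - 3)*(j + 3)*(j - 4)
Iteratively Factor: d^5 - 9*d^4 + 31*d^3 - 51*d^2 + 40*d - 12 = (d - 3)*(d^4 - 6*d^3 + 13*d^2 - 12*d + 4) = (d - 3)*(d - 2)*(d^3 - 4*d^2 + 5*d - 2) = (d - 3)*(d - 2)*(d - 1)*(d^2 - 3*d + 2) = (d - 3)*(d - 2)^2*(d - 1)*(d - 1)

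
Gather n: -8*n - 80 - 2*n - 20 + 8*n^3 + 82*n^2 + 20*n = 8*n^3 + 82*n^2 + 10*n - 100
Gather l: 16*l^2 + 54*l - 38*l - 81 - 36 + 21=16*l^2 + 16*l - 96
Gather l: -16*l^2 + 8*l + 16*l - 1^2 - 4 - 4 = -16*l^2 + 24*l - 9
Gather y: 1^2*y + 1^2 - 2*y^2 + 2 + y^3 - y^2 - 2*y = y^3 - 3*y^2 - y + 3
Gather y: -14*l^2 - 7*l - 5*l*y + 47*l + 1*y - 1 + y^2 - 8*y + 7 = -14*l^2 + 40*l + y^2 + y*(-5*l - 7) + 6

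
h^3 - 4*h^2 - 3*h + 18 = (h - 3)^2*(h + 2)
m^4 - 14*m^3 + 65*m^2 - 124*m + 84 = (m - 7)*(m - 3)*(m - 2)^2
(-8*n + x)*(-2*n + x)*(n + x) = 16*n^3 + 6*n^2*x - 9*n*x^2 + x^3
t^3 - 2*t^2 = t^2*(t - 2)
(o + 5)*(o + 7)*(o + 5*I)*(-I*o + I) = -I*o^4 + 5*o^3 - 11*I*o^3 + 55*o^2 - 23*I*o^2 + 115*o + 35*I*o - 175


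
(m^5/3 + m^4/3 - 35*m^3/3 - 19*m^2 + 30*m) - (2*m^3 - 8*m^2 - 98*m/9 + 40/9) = m^5/3 + m^4/3 - 41*m^3/3 - 11*m^2 + 368*m/9 - 40/9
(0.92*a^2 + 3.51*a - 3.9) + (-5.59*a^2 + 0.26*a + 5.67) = -4.67*a^2 + 3.77*a + 1.77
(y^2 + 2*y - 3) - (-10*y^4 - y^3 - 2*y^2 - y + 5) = 10*y^4 + y^3 + 3*y^2 + 3*y - 8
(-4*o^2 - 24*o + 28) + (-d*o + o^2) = -d*o - 3*o^2 - 24*o + 28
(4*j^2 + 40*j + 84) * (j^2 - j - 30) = 4*j^4 + 36*j^3 - 76*j^2 - 1284*j - 2520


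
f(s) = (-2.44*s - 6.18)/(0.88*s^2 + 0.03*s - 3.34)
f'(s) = (-2.44*s - 6.18)*(-1.76*s - 0.03)/(0.88*s^2 + 0.03*s - 3.34)^2 - 2.44/(0.88*s^2 + 0.03*s - 3.34) = (2.1472*s^2 + 10.8768*s + 8.335)/(0.7744*s^4 + 0.0528*s^3 - 5.8775*s^2 - 0.2004*s + 11.1556)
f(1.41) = 6.21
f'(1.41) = 11.66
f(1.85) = 39.22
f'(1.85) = 481.49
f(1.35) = 5.59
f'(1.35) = 9.37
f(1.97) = -81.81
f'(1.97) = 2112.38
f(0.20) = 2.02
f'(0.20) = 0.97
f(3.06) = -2.73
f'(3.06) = 2.48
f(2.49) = -5.59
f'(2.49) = 10.15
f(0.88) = 3.16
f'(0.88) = 2.82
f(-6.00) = 0.30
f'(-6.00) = 0.03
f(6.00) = -0.73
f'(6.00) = 0.19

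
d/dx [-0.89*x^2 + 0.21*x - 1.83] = 0.21 - 1.78*x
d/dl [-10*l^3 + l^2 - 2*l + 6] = -30*l^2 + 2*l - 2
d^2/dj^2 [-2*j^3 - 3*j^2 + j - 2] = -12*j - 6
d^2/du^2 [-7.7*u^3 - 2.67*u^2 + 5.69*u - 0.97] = -46.2*u - 5.34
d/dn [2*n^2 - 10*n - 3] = 4*n - 10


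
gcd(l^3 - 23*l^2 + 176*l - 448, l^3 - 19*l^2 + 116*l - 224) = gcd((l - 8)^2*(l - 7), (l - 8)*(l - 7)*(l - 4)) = l^2 - 15*l + 56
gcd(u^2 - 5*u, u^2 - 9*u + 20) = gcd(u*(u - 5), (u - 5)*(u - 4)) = u - 5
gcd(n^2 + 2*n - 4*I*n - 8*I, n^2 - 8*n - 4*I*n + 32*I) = n - 4*I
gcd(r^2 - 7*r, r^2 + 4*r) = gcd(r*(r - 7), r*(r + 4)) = r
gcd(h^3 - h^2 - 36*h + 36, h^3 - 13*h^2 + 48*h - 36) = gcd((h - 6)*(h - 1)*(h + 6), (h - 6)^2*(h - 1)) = h^2 - 7*h + 6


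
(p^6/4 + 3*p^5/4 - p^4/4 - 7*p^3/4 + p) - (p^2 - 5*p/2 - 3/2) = p^6/4 + 3*p^5/4 - p^4/4 - 7*p^3/4 - p^2 + 7*p/2 + 3/2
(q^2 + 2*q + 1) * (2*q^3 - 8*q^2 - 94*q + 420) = 2*q^5 - 4*q^4 - 108*q^3 + 224*q^2 + 746*q + 420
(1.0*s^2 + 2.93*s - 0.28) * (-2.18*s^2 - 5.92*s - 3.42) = -2.18*s^4 - 12.3074*s^3 - 20.1552*s^2 - 8.363*s + 0.9576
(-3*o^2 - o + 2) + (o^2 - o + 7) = -2*o^2 - 2*o + 9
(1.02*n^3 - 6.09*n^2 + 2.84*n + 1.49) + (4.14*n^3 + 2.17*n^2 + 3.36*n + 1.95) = 5.16*n^3 - 3.92*n^2 + 6.2*n + 3.44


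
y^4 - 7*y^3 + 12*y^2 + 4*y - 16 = (y - 4)*(y - 2)^2*(y + 1)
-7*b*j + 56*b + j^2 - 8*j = (-7*b + j)*(j - 8)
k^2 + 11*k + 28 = (k + 4)*(k + 7)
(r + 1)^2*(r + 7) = r^3 + 9*r^2 + 15*r + 7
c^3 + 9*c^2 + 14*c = c*(c + 2)*(c + 7)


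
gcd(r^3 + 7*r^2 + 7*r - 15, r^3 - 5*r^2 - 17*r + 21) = r^2 + 2*r - 3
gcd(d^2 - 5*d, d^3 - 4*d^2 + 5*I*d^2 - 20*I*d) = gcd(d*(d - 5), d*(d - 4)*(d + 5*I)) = d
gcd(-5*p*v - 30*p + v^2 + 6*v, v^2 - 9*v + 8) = 1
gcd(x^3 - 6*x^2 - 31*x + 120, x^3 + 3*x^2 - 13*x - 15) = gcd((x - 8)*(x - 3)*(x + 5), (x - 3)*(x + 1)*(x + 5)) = x^2 + 2*x - 15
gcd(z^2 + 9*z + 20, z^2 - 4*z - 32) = z + 4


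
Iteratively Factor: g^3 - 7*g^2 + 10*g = (g)*(g^2 - 7*g + 10) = g*(g - 5)*(g - 2)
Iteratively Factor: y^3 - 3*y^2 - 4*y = (y + 1)*(y^2 - 4*y) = (y - 4)*(y + 1)*(y)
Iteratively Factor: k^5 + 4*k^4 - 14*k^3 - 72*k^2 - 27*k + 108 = (k + 3)*(k^4 + k^3 - 17*k^2 - 21*k + 36) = (k + 3)^2*(k^3 - 2*k^2 - 11*k + 12) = (k - 1)*(k + 3)^2*(k^2 - k - 12) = (k - 1)*(k + 3)^3*(k - 4)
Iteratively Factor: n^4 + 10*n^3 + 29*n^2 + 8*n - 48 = (n + 4)*(n^3 + 6*n^2 + 5*n - 12) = (n + 4)^2*(n^2 + 2*n - 3) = (n + 3)*(n + 4)^2*(n - 1)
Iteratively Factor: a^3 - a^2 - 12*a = (a - 4)*(a^2 + 3*a) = (a - 4)*(a + 3)*(a)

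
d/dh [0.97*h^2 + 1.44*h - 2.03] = 1.94*h + 1.44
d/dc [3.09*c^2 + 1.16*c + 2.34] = 6.18*c + 1.16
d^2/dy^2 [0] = 0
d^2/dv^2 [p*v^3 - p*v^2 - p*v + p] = 2*p*(3*v - 1)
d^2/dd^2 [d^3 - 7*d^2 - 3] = 6*d - 14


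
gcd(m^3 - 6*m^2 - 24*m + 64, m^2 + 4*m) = m + 4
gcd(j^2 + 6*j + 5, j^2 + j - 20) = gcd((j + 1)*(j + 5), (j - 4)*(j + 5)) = j + 5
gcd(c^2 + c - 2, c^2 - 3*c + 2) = c - 1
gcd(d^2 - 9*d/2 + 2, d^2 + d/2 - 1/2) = d - 1/2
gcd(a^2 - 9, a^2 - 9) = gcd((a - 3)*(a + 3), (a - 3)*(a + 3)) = a^2 - 9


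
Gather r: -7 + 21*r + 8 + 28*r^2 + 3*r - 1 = 28*r^2 + 24*r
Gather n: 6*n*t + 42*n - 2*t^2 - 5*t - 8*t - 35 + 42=n*(6*t + 42) - 2*t^2 - 13*t + 7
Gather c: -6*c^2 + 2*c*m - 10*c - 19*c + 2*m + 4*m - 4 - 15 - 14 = -6*c^2 + c*(2*m - 29) + 6*m - 33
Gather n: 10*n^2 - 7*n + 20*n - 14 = 10*n^2 + 13*n - 14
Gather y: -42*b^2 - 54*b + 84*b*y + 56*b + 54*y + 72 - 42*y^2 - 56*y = -42*b^2 + 2*b - 42*y^2 + y*(84*b - 2) + 72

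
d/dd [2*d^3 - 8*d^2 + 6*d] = 6*d^2 - 16*d + 6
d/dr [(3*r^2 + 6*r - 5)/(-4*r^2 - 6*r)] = (3*r^2 - 20*r - 15)/(2*r^2*(4*r^2 + 12*r + 9))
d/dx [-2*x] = -2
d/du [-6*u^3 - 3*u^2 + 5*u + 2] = -18*u^2 - 6*u + 5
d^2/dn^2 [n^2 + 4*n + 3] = 2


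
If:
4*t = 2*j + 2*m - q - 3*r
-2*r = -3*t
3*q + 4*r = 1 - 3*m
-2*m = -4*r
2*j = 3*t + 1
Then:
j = 7/22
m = -4/11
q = 31/33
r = -2/11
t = -4/33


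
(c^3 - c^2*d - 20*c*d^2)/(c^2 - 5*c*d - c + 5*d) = c*(c + 4*d)/(c - 1)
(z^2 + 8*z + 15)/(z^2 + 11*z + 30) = (z + 3)/(z + 6)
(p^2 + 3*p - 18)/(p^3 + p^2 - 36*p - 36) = (p - 3)/(p^2 - 5*p - 6)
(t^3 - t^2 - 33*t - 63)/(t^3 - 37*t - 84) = (t + 3)/(t + 4)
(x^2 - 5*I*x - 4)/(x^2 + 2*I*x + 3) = (x - 4*I)/(x + 3*I)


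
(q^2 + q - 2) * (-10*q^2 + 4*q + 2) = -10*q^4 - 6*q^3 + 26*q^2 - 6*q - 4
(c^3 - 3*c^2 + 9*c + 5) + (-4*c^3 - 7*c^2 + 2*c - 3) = -3*c^3 - 10*c^2 + 11*c + 2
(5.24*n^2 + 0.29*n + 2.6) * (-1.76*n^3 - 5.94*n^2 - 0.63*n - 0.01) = -9.2224*n^5 - 31.636*n^4 - 9.5998*n^3 - 15.6791*n^2 - 1.6409*n - 0.026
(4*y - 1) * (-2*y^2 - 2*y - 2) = -8*y^3 - 6*y^2 - 6*y + 2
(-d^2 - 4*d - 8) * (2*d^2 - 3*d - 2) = -2*d^4 - 5*d^3 - 2*d^2 + 32*d + 16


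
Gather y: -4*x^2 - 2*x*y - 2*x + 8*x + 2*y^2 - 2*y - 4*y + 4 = -4*x^2 + 6*x + 2*y^2 + y*(-2*x - 6) + 4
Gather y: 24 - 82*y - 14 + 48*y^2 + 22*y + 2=48*y^2 - 60*y + 12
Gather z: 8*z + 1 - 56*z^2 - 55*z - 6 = -56*z^2 - 47*z - 5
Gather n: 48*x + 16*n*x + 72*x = 16*n*x + 120*x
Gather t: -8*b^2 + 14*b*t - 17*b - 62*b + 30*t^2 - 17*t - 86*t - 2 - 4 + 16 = -8*b^2 - 79*b + 30*t^2 + t*(14*b - 103) + 10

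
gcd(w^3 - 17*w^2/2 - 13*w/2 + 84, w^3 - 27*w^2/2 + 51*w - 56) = w^2 - 23*w/2 + 28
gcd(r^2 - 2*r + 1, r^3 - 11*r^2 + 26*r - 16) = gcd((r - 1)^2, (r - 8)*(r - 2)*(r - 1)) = r - 1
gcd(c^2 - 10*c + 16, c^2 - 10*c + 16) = c^2 - 10*c + 16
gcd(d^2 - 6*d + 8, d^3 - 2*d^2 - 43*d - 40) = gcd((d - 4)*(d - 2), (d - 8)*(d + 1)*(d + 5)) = 1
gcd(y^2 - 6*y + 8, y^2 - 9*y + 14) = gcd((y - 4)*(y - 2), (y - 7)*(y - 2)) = y - 2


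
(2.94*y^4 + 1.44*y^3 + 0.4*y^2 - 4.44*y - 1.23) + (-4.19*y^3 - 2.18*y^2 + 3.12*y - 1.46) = 2.94*y^4 - 2.75*y^3 - 1.78*y^2 - 1.32*y - 2.69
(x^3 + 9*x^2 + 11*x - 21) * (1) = x^3 + 9*x^2 + 11*x - 21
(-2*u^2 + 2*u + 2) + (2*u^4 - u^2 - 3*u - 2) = 2*u^4 - 3*u^2 - u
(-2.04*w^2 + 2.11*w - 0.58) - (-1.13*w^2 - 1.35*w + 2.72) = -0.91*w^2 + 3.46*w - 3.3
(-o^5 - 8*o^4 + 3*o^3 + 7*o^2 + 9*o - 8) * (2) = -2*o^5 - 16*o^4 + 6*o^3 + 14*o^2 + 18*o - 16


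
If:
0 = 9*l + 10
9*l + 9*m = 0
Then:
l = -10/9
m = 10/9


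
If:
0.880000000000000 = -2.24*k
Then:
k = -0.39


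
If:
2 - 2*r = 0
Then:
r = 1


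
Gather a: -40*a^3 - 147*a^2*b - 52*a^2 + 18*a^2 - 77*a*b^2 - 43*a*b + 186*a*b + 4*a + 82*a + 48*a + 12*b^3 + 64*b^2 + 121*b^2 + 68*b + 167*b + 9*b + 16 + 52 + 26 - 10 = -40*a^3 + a^2*(-147*b - 34) + a*(-77*b^2 + 143*b + 134) + 12*b^3 + 185*b^2 + 244*b + 84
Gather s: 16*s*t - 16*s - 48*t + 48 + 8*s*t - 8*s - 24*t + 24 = s*(24*t - 24) - 72*t + 72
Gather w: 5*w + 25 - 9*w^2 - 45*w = -9*w^2 - 40*w + 25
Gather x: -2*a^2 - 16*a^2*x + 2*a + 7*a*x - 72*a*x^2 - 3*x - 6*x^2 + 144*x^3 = -2*a^2 + 2*a + 144*x^3 + x^2*(-72*a - 6) + x*(-16*a^2 + 7*a - 3)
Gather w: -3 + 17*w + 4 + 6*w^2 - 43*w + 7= 6*w^2 - 26*w + 8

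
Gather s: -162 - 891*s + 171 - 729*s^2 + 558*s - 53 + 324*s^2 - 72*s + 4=-405*s^2 - 405*s - 40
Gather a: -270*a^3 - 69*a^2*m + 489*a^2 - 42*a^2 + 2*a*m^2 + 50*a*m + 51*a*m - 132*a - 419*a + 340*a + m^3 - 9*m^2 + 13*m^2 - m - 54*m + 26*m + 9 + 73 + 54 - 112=-270*a^3 + a^2*(447 - 69*m) + a*(2*m^2 + 101*m - 211) + m^3 + 4*m^2 - 29*m + 24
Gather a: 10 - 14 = -4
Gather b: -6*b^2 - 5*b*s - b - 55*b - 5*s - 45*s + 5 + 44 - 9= -6*b^2 + b*(-5*s - 56) - 50*s + 40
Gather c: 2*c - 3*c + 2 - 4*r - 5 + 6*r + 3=-c + 2*r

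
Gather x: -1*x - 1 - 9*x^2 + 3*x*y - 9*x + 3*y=-9*x^2 + x*(3*y - 10) + 3*y - 1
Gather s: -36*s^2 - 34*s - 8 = -36*s^2 - 34*s - 8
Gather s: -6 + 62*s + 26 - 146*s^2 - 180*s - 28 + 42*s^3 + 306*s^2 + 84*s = 42*s^3 + 160*s^2 - 34*s - 8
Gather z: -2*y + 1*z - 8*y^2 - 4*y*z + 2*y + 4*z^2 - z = -8*y^2 - 4*y*z + 4*z^2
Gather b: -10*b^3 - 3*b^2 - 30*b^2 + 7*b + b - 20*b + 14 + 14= -10*b^3 - 33*b^2 - 12*b + 28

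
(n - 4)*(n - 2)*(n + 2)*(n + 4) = n^4 - 20*n^2 + 64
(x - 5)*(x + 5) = x^2 - 25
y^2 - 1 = (y - 1)*(y + 1)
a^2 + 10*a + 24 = (a + 4)*(a + 6)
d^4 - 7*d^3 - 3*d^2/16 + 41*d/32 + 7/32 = (d - 7)*(d - 1/2)*(d + 1/4)^2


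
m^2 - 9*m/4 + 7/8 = (m - 7/4)*(m - 1/2)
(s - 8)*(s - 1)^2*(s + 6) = s^4 - 4*s^3 - 43*s^2 + 94*s - 48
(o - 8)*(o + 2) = o^2 - 6*o - 16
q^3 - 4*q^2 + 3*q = q*(q - 3)*(q - 1)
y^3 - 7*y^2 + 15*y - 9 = (y - 3)^2*(y - 1)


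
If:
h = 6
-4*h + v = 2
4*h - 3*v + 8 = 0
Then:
No Solution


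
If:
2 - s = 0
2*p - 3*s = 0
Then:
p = 3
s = 2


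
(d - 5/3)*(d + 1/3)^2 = d^3 - d^2 - d - 5/27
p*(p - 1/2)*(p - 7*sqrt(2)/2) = p^3 - 7*sqrt(2)*p^2/2 - p^2/2 + 7*sqrt(2)*p/4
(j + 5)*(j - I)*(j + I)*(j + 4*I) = j^4 + 5*j^3 + 4*I*j^3 + j^2 + 20*I*j^2 + 5*j + 4*I*j + 20*I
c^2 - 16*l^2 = (c - 4*l)*(c + 4*l)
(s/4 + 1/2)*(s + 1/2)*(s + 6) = s^3/4 + 17*s^2/8 + 4*s + 3/2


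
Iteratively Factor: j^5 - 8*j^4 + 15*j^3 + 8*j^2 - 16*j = (j + 1)*(j^4 - 9*j^3 + 24*j^2 - 16*j) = (j - 4)*(j + 1)*(j^3 - 5*j^2 + 4*j) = (j - 4)^2*(j + 1)*(j^2 - j) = j*(j - 4)^2*(j + 1)*(j - 1)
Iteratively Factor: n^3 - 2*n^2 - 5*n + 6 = (n + 2)*(n^2 - 4*n + 3) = (n - 1)*(n + 2)*(n - 3)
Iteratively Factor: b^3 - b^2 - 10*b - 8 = (b - 4)*(b^2 + 3*b + 2) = (b - 4)*(b + 2)*(b + 1)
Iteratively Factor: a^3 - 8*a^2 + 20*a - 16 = (a - 4)*(a^2 - 4*a + 4) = (a - 4)*(a - 2)*(a - 2)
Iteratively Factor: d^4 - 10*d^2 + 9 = (d - 1)*(d^3 + d^2 - 9*d - 9) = (d - 1)*(d + 1)*(d^2 - 9) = (d - 3)*(d - 1)*(d + 1)*(d + 3)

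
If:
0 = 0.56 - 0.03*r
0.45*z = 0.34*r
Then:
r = 18.67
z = 14.10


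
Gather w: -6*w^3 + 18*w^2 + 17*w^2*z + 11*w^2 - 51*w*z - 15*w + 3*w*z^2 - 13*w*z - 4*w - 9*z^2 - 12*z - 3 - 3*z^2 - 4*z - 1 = -6*w^3 + w^2*(17*z + 29) + w*(3*z^2 - 64*z - 19) - 12*z^2 - 16*z - 4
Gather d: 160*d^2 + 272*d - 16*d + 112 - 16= 160*d^2 + 256*d + 96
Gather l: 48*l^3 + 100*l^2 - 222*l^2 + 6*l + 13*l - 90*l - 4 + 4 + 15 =48*l^3 - 122*l^2 - 71*l + 15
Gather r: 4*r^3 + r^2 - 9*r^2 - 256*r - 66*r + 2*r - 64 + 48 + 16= 4*r^3 - 8*r^2 - 320*r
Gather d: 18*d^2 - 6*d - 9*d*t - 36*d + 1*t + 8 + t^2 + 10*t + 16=18*d^2 + d*(-9*t - 42) + t^2 + 11*t + 24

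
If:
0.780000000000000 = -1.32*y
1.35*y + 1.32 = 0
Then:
No Solution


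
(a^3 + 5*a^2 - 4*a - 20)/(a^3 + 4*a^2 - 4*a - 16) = (a + 5)/(a + 4)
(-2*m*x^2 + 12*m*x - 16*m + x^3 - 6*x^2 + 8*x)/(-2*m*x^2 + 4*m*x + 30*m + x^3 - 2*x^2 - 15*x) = (x^2 - 6*x + 8)/(x^2 - 2*x - 15)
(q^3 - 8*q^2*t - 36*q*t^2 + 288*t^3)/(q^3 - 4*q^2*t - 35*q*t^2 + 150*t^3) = (q^2 - 14*q*t + 48*t^2)/(q^2 - 10*q*t + 25*t^2)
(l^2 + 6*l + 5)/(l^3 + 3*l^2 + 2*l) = (l + 5)/(l*(l + 2))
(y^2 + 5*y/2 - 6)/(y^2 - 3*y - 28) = (y - 3/2)/(y - 7)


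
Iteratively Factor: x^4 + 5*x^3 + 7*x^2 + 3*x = (x + 1)*(x^3 + 4*x^2 + 3*x) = (x + 1)^2*(x^2 + 3*x) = (x + 1)^2*(x + 3)*(x)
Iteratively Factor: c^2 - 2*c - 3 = (c + 1)*(c - 3)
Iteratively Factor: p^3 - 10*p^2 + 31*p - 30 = (p - 3)*(p^2 - 7*p + 10) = (p - 5)*(p - 3)*(p - 2)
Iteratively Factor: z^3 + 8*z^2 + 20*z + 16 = (z + 2)*(z^2 + 6*z + 8) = (z + 2)*(z + 4)*(z + 2)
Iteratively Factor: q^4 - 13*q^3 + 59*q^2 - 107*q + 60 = (q - 4)*(q^3 - 9*q^2 + 23*q - 15) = (q - 4)*(q - 3)*(q^2 - 6*q + 5) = (q - 4)*(q - 3)*(q - 1)*(q - 5)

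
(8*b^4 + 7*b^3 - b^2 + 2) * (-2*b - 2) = -16*b^5 - 30*b^4 - 12*b^3 + 2*b^2 - 4*b - 4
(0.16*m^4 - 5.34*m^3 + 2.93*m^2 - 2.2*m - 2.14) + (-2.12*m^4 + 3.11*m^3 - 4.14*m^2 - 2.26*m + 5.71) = -1.96*m^4 - 2.23*m^3 - 1.21*m^2 - 4.46*m + 3.57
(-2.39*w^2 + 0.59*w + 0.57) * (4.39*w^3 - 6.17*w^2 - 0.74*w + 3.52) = -10.4921*w^5 + 17.3364*w^4 + 0.6306*w^3 - 12.3663*w^2 + 1.655*w + 2.0064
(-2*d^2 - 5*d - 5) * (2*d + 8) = -4*d^3 - 26*d^2 - 50*d - 40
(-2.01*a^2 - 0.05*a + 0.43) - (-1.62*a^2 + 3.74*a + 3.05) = -0.39*a^2 - 3.79*a - 2.62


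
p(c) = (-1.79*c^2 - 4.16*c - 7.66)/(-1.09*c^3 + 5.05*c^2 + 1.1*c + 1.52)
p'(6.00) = -2.06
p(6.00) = 2.13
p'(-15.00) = -0.00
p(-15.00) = -0.07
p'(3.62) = -1.46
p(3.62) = -2.31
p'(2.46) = -0.19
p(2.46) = -1.55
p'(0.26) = 4.47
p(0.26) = -4.16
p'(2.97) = -0.53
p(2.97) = -1.72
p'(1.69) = 0.30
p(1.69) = -1.58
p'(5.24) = -21.63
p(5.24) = 7.22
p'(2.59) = -0.26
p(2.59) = -1.58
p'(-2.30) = -0.09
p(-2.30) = -0.19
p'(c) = (-3.58*c - 4.16)/(-1.09*c^3 + 5.05*c^2 + 1.1*c + 1.52) + (-1.79*c^2 - 4.16*c - 7.66)*(3.27*c^2 - 10.1*c - 1.1)/(-1.09*c^3 + 5.05*c^2 + 1.1*c + 1.52)^2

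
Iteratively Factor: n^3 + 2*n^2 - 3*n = (n + 3)*(n^2 - n) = n*(n + 3)*(n - 1)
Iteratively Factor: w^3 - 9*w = (w)*(w^2 - 9) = w*(w + 3)*(w - 3)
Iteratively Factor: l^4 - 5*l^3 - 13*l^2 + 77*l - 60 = (l + 4)*(l^3 - 9*l^2 + 23*l - 15) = (l - 5)*(l + 4)*(l^2 - 4*l + 3) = (l - 5)*(l - 1)*(l + 4)*(l - 3)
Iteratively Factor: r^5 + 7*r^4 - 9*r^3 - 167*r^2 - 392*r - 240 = (r + 4)*(r^4 + 3*r^3 - 21*r^2 - 83*r - 60) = (r - 5)*(r + 4)*(r^3 + 8*r^2 + 19*r + 12) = (r - 5)*(r + 1)*(r + 4)*(r^2 + 7*r + 12) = (r - 5)*(r + 1)*(r + 3)*(r + 4)*(r + 4)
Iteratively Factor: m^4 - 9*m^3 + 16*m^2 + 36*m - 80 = (m - 2)*(m^3 - 7*m^2 + 2*m + 40) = (m - 4)*(m - 2)*(m^2 - 3*m - 10) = (m - 4)*(m - 2)*(m + 2)*(m - 5)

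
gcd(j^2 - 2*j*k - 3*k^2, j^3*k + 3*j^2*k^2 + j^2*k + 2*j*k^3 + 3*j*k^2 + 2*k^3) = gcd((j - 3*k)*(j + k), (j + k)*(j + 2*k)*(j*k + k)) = j + k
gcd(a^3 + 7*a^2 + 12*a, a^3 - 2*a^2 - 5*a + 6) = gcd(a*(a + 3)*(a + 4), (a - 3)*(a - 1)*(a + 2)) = 1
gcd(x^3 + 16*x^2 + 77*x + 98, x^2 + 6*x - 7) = x + 7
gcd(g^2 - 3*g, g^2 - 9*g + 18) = g - 3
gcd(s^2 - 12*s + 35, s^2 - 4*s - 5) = s - 5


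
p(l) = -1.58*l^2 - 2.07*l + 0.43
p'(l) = -3.16*l - 2.07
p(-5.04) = -29.27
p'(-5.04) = 13.86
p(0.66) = -1.62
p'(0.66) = -4.16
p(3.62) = -27.77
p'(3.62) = -13.51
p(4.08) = -34.32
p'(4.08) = -14.96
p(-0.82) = 1.07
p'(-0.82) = 0.52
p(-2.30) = -3.17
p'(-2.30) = 5.20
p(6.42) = -77.98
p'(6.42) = -22.36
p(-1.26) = 0.53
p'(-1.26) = 1.91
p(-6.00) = -44.03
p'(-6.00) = 16.89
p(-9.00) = -108.92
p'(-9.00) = 26.37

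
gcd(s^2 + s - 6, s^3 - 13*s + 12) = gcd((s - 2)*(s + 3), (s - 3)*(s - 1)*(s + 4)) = 1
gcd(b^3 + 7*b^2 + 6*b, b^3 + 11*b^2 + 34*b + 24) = b^2 + 7*b + 6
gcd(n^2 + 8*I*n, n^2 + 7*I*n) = n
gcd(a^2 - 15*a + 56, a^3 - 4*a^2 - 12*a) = 1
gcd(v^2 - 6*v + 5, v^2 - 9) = 1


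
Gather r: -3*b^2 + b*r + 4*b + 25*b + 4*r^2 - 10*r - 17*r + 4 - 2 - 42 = -3*b^2 + 29*b + 4*r^2 + r*(b - 27) - 40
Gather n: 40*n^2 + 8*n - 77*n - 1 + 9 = 40*n^2 - 69*n + 8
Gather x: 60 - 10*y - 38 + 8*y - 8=14 - 2*y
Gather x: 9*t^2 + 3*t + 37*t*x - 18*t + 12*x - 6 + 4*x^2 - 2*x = 9*t^2 - 15*t + 4*x^2 + x*(37*t + 10) - 6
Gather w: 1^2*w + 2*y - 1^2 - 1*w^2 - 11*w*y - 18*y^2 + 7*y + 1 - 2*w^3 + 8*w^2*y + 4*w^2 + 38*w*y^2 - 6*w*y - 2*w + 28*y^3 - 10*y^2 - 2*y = -2*w^3 + w^2*(8*y + 3) + w*(38*y^2 - 17*y - 1) + 28*y^3 - 28*y^2 + 7*y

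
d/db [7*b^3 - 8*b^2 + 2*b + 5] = 21*b^2 - 16*b + 2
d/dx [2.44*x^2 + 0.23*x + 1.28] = 4.88*x + 0.23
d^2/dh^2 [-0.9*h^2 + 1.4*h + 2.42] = -1.80000000000000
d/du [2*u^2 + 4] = 4*u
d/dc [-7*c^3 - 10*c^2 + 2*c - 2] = -21*c^2 - 20*c + 2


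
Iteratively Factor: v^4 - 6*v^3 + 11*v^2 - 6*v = (v)*(v^3 - 6*v^2 + 11*v - 6) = v*(v - 1)*(v^2 - 5*v + 6) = v*(v - 3)*(v - 1)*(v - 2)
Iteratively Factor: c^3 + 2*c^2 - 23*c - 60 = (c + 4)*(c^2 - 2*c - 15) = (c - 5)*(c + 4)*(c + 3)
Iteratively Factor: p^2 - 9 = (p - 3)*(p + 3)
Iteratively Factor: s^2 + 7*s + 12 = (s + 3)*(s + 4)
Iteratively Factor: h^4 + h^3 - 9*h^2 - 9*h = (h - 3)*(h^3 + 4*h^2 + 3*h) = (h - 3)*(h + 3)*(h^2 + h) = h*(h - 3)*(h + 3)*(h + 1)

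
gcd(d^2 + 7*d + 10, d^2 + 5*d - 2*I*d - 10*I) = d + 5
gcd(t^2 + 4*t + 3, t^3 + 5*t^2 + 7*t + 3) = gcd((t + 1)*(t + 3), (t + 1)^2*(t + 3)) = t^2 + 4*t + 3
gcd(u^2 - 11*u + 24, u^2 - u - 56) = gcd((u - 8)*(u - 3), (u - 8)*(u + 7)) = u - 8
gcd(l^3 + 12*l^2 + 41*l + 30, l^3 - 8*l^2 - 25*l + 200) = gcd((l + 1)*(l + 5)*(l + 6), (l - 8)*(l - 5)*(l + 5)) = l + 5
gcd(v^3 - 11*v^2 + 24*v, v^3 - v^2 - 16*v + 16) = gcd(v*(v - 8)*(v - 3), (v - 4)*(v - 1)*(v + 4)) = 1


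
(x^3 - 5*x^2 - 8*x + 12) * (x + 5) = x^4 - 33*x^2 - 28*x + 60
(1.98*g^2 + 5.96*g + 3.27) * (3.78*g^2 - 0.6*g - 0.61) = 7.4844*g^4 + 21.3408*g^3 + 7.5768*g^2 - 5.5976*g - 1.9947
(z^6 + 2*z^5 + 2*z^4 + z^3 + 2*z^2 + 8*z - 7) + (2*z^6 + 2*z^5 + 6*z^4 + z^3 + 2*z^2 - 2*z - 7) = 3*z^6 + 4*z^5 + 8*z^4 + 2*z^3 + 4*z^2 + 6*z - 14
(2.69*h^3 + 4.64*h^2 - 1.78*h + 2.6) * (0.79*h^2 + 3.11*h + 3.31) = 2.1251*h^5 + 12.0315*h^4 + 21.9281*h^3 + 11.8766*h^2 + 2.1942*h + 8.606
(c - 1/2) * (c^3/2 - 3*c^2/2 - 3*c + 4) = c^4/2 - 7*c^3/4 - 9*c^2/4 + 11*c/2 - 2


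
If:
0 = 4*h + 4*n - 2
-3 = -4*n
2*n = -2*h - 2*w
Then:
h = -1/4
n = 3/4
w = -1/2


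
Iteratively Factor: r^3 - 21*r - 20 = (r - 5)*(r^2 + 5*r + 4) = (r - 5)*(r + 4)*(r + 1)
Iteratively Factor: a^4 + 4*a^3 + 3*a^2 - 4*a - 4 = (a + 2)*(a^3 + 2*a^2 - a - 2) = (a - 1)*(a + 2)*(a^2 + 3*a + 2) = (a - 1)*(a + 1)*(a + 2)*(a + 2)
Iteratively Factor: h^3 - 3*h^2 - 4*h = (h)*(h^2 - 3*h - 4) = h*(h - 4)*(h + 1)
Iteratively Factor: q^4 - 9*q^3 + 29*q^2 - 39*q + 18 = (q - 2)*(q^3 - 7*q^2 + 15*q - 9) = (q - 2)*(q - 1)*(q^2 - 6*q + 9) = (q - 3)*(q - 2)*(q - 1)*(q - 3)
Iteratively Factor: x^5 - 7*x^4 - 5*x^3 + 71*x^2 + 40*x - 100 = (x + 2)*(x^4 - 9*x^3 + 13*x^2 + 45*x - 50) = (x - 1)*(x + 2)*(x^3 - 8*x^2 + 5*x + 50) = (x - 1)*(x + 2)^2*(x^2 - 10*x + 25) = (x - 5)*(x - 1)*(x + 2)^2*(x - 5)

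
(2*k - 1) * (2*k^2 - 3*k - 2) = 4*k^3 - 8*k^2 - k + 2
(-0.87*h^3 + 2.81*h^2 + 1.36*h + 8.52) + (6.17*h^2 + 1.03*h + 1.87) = -0.87*h^3 + 8.98*h^2 + 2.39*h + 10.39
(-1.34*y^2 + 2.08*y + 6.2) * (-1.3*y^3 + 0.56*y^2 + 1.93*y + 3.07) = 1.742*y^5 - 3.4544*y^4 - 9.4814*y^3 + 3.3726*y^2 + 18.3516*y + 19.034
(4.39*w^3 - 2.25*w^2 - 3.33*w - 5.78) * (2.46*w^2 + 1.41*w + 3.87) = 10.7994*w^5 + 0.654899999999999*w^4 + 5.625*w^3 - 27.6216*w^2 - 21.0369*w - 22.3686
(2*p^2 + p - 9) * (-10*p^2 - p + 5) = -20*p^4 - 12*p^3 + 99*p^2 + 14*p - 45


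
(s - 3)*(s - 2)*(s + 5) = s^3 - 19*s + 30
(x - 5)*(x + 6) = x^2 + x - 30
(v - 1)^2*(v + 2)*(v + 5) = v^4 + 5*v^3 - 3*v^2 - 13*v + 10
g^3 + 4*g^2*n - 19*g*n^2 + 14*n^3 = (g - 2*n)*(g - n)*(g + 7*n)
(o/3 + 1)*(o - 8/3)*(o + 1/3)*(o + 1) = o^4/3 + 5*o^3/9 - 65*o^2/27 - 95*o/27 - 8/9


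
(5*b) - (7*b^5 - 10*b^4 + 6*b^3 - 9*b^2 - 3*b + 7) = -7*b^5 + 10*b^4 - 6*b^3 + 9*b^2 + 8*b - 7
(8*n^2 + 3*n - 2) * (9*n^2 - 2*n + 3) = 72*n^4 + 11*n^3 + 13*n - 6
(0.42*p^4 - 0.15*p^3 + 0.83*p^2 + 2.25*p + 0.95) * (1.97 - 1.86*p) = -0.7812*p^5 + 1.1064*p^4 - 1.8393*p^3 - 2.5499*p^2 + 2.6655*p + 1.8715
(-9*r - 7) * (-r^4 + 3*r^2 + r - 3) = 9*r^5 + 7*r^4 - 27*r^3 - 30*r^2 + 20*r + 21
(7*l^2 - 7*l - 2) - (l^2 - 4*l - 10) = 6*l^2 - 3*l + 8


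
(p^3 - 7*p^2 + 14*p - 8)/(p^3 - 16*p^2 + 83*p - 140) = (p^2 - 3*p + 2)/(p^2 - 12*p + 35)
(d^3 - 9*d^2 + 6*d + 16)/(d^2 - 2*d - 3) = (d^2 - 10*d + 16)/(d - 3)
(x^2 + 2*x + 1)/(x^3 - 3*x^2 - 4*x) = (x + 1)/(x*(x - 4))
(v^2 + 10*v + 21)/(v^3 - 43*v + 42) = (v + 3)/(v^2 - 7*v + 6)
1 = 1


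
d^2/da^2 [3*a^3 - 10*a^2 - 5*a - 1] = 18*a - 20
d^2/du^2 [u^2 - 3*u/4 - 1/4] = 2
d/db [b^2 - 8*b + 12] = 2*b - 8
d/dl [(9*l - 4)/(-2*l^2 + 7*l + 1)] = (18*l^2 - 16*l + 37)/(4*l^4 - 28*l^3 + 45*l^2 + 14*l + 1)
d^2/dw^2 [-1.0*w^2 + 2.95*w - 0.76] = -2.00000000000000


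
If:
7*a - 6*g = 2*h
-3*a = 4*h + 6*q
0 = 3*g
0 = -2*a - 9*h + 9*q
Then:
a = 0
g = 0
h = 0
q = 0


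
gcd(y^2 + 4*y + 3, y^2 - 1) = y + 1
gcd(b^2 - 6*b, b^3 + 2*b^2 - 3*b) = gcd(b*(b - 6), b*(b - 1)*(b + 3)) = b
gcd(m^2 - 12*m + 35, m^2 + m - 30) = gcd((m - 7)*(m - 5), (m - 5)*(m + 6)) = m - 5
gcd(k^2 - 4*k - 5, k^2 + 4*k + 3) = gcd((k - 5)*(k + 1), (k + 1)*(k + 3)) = k + 1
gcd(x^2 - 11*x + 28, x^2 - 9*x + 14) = x - 7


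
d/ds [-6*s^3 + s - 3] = 1 - 18*s^2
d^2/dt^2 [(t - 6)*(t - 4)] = 2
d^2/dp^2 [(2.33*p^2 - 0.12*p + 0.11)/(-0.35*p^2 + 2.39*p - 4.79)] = (-4.44089209850063e-16*p^4 - 3.86869*p^3 + 23.35662*p^2 - 0.654990000000008*p - 105.059794)/(0.042875*p^6 - 0.878325*p^5 + 7.75803*p^4 - 37.692929*p^3 + 106.174182*p^2 - 164.509197*p + 109.902239)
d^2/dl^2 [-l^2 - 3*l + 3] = -2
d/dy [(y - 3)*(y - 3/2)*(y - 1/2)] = 3*y^2 - 10*y + 27/4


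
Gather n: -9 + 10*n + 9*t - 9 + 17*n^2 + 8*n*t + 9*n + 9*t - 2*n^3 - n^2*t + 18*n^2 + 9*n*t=-2*n^3 + n^2*(35 - t) + n*(17*t + 19) + 18*t - 18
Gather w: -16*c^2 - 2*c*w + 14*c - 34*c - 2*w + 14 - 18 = -16*c^2 - 20*c + w*(-2*c - 2) - 4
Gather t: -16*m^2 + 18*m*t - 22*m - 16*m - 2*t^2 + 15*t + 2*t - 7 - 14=-16*m^2 - 38*m - 2*t^2 + t*(18*m + 17) - 21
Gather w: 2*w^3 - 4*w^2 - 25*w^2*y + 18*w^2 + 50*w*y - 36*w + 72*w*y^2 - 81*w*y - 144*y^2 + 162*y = 2*w^3 + w^2*(14 - 25*y) + w*(72*y^2 - 31*y - 36) - 144*y^2 + 162*y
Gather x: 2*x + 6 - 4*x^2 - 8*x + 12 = -4*x^2 - 6*x + 18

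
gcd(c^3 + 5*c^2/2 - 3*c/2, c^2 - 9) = c + 3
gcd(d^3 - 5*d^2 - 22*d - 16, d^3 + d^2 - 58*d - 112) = d^2 - 6*d - 16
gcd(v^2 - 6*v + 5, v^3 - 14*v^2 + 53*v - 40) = v^2 - 6*v + 5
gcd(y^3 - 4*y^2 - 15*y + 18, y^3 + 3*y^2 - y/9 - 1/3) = y + 3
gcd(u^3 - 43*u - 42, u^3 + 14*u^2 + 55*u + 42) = u^2 + 7*u + 6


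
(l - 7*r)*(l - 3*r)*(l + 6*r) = l^3 - 4*l^2*r - 39*l*r^2 + 126*r^3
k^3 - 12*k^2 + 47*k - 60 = (k - 5)*(k - 4)*(k - 3)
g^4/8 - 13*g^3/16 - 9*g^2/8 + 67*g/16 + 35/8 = (g/4 + 1/4)*(g/2 + 1)*(g - 7)*(g - 5/2)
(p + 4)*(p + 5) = p^2 + 9*p + 20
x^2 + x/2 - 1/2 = (x - 1/2)*(x + 1)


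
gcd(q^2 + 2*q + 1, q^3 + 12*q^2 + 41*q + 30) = q + 1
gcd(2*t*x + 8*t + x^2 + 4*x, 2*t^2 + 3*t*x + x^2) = 2*t + x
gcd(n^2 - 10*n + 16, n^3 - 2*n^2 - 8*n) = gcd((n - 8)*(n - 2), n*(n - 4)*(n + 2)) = 1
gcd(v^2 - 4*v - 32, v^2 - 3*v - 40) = v - 8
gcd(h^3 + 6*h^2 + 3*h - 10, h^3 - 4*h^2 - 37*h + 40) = h^2 + 4*h - 5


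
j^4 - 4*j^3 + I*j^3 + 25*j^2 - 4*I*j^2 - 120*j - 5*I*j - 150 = (j - 5)*(j + 1)*(j - 5*I)*(j + 6*I)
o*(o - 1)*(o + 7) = o^3 + 6*o^2 - 7*o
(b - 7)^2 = b^2 - 14*b + 49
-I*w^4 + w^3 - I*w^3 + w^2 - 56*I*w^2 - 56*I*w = w*(w - 7*I)*(w + 8*I)*(-I*w - I)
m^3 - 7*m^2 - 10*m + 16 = (m - 8)*(m - 1)*(m + 2)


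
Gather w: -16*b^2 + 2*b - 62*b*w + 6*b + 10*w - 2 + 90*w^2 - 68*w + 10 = -16*b^2 + 8*b + 90*w^2 + w*(-62*b - 58) + 8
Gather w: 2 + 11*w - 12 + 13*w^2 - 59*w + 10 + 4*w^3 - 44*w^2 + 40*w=4*w^3 - 31*w^2 - 8*w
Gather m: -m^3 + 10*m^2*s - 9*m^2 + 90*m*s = -m^3 + m^2*(10*s - 9) + 90*m*s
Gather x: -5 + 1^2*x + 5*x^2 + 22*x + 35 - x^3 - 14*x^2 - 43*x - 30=-x^3 - 9*x^2 - 20*x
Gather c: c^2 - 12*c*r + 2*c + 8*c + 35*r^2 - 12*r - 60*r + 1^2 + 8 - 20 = c^2 + c*(10 - 12*r) + 35*r^2 - 72*r - 11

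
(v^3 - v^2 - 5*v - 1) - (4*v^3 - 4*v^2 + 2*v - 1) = -3*v^3 + 3*v^2 - 7*v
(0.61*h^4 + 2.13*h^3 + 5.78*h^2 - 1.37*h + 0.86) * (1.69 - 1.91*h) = -1.1651*h^5 - 3.0374*h^4 - 7.4401*h^3 + 12.3849*h^2 - 3.9579*h + 1.4534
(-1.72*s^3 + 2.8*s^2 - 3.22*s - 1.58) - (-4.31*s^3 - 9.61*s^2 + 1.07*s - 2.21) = 2.59*s^3 + 12.41*s^2 - 4.29*s + 0.63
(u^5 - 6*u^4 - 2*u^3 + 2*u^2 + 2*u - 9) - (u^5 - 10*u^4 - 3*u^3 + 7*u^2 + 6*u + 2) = 4*u^4 + u^3 - 5*u^2 - 4*u - 11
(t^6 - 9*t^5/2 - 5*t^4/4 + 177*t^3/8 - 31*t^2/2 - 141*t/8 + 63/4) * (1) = t^6 - 9*t^5/2 - 5*t^4/4 + 177*t^3/8 - 31*t^2/2 - 141*t/8 + 63/4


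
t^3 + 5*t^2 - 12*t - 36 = (t - 3)*(t + 2)*(t + 6)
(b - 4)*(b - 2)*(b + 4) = b^3 - 2*b^2 - 16*b + 32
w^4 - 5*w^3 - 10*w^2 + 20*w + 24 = (w - 6)*(w - 2)*(w + 1)*(w + 2)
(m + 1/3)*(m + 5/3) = m^2 + 2*m + 5/9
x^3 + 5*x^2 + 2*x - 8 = (x - 1)*(x + 2)*(x + 4)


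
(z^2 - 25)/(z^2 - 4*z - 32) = (25 - z^2)/(-z^2 + 4*z + 32)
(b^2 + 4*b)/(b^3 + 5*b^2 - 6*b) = (b + 4)/(b^2 + 5*b - 6)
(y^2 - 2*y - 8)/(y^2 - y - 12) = (y + 2)/(y + 3)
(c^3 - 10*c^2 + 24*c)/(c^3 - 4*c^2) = (c - 6)/c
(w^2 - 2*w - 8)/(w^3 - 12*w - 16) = 1/(w + 2)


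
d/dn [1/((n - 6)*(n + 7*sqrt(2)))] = ((6 - n)*(n + 7*sqrt(2)) - (n - 6)^2)/((n - 6)^3*(n + 7*sqrt(2))^2)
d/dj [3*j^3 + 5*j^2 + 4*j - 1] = 9*j^2 + 10*j + 4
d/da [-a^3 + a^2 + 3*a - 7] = -3*a^2 + 2*a + 3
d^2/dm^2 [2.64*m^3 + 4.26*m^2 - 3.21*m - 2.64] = 15.84*m + 8.52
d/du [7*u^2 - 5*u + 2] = 14*u - 5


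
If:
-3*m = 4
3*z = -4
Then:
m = -4/3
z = -4/3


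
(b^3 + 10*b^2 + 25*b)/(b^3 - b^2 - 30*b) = (b + 5)/(b - 6)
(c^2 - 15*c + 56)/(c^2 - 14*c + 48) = (c - 7)/(c - 6)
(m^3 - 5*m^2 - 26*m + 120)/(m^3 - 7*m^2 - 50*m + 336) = (m^2 + m - 20)/(m^2 - m - 56)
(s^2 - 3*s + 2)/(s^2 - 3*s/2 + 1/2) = 2*(s - 2)/(2*s - 1)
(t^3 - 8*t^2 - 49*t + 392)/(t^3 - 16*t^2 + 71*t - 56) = (t + 7)/(t - 1)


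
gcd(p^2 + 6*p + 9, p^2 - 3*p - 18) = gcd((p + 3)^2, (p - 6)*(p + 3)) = p + 3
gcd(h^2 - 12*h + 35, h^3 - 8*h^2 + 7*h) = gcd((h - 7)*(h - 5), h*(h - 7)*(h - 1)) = h - 7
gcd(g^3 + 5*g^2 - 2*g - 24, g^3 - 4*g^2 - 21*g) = g + 3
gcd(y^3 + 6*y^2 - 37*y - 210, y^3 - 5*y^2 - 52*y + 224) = y + 7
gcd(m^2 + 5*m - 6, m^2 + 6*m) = m + 6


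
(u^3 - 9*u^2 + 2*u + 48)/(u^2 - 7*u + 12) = (u^2 - 6*u - 16)/(u - 4)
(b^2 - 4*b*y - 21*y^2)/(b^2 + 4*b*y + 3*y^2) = (b - 7*y)/(b + y)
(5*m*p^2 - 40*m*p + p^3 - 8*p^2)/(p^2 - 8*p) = 5*m + p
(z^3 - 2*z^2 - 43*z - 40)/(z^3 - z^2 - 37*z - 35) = (z - 8)/(z - 7)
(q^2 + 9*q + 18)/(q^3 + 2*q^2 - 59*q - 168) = (q + 6)/(q^2 - q - 56)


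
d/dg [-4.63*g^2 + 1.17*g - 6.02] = 1.17 - 9.26*g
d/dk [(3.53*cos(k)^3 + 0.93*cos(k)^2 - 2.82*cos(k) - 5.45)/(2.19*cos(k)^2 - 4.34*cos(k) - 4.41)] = (-7.7307*cos(k)^4 + 30.6404*cos(k)^3 + 44.5623*cos(k)^2 - 15.6684*cos(k) + 11.2168)*sin(k)/(4.7961*cos(k)^4 - 19.0092*cos(k)^3 - 0.4802*cos(k)^2 + 38.2788*cos(k) + 19.4481)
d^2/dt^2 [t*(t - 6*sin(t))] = 6*t*sin(t) - 12*cos(t) + 2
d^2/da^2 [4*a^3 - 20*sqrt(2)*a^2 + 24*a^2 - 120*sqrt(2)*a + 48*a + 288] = 24*a - 40*sqrt(2) + 48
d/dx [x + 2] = 1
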